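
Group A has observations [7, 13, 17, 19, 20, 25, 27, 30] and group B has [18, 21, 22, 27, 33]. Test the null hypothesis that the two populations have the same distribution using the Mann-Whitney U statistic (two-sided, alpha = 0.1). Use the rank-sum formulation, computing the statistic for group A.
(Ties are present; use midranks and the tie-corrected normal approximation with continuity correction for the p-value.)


Step 1: Combine and sort all 13 observations; assign midranks.
sorted (value, group): (7,X), (13,X), (17,X), (18,Y), (19,X), (20,X), (21,Y), (22,Y), (25,X), (27,X), (27,Y), (30,X), (33,Y)
ranks: 7->1, 13->2, 17->3, 18->4, 19->5, 20->6, 21->7, 22->8, 25->9, 27->10.5, 27->10.5, 30->12, 33->13
Step 2: Rank sum for X: R1 = 1 + 2 + 3 + 5 + 6 + 9 + 10.5 + 12 = 48.5.
Step 3: U_X = R1 - n1(n1+1)/2 = 48.5 - 8*9/2 = 48.5 - 36 = 12.5.
       U_Y = n1*n2 - U_X = 40 - 12.5 = 27.5.
Step 4: Ties are present, so use the tie-corrected normal approximation (with continuity correction) for the p-value.
Step 5: p-value = 0.304842; compare to alpha = 0.1. fail to reject H0.

U_X = 12.5, p = 0.304842, fail to reject H0 at alpha = 0.1.


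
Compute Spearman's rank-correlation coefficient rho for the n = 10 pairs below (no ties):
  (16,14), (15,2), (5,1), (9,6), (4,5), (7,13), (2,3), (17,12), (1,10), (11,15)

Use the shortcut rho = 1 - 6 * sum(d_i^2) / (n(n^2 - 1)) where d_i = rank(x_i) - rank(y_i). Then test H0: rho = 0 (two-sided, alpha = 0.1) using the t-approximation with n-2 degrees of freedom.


Step 1: Rank x and y separately (midranks; no ties here).
rank(x): 16->9, 15->8, 5->4, 9->6, 4->3, 7->5, 2->2, 17->10, 1->1, 11->7
rank(y): 14->9, 2->2, 1->1, 6->5, 5->4, 13->8, 3->3, 12->7, 10->6, 15->10
Step 2: d_i = R_x(i) - R_y(i); compute d_i^2.
  (9-9)^2=0, (8-2)^2=36, (4-1)^2=9, (6-5)^2=1, (3-4)^2=1, (5-8)^2=9, (2-3)^2=1, (10-7)^2=9, (1-6)^2=25, (7-10)^2=9
sum(d^2) = 100.
Step 3: rho = 1 - 6*100 / (10*(10^2 - 1)) = 1 - 600/990 = 0.393939.
Step 4: Under H0, t = rho * sqrt((n-2)/(1-rho^2)) = 1.2123 ~ t(8).
Step 5: Two-sided p-value from the t-distribution with 8 df = 0.259998.
Step 6: alpha = 0.1. fail to reject H0.

rho = 0.3939, p = 0.259998, fail to reject H0 at alpha = 0.1.


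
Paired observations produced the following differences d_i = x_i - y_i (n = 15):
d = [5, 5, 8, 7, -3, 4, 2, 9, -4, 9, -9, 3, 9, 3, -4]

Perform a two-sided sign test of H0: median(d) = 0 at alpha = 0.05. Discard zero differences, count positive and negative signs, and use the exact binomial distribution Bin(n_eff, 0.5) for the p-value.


Step 1: Discard zero differences. Original n = 15; n_eff = number of nonzero differences = 15.
Nonzero differences (with sign): +5, +5, +8, +7, -3, +4, +2, +9, -4, +9, -9, +3, +9, +3, -4
Step 2: Count signs: positive = 11, negative = 4.
Step 3: Under H0: P(positive) = 0.5, so the number of positives S ~ Bin(15, 0.5).
Step 4: Two-sided exact p-value = sum of Bin(15,0.5) probabilities at or below the observed probability = 0.118469.
Step 5: alpha = 0.05. fail to reject H0.

n_eff = 15, pos = 11, neg = 4, p = 0.118469, fail to reject H0.


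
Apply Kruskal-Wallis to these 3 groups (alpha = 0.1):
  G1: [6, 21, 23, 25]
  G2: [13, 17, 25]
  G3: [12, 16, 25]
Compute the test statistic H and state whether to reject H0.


Step 1: Combine all N = 10 observations and assign midranks.
sorted (value, group, rank): (6,G1,1), (12,G3,2), (13,G2,3), (16,G3,4), (17,G2,5), (21,G1,6), (23,G1,7), (25,G1,9), (25,G2,9), (25,G3,9)
Step 2: Sum ranks within each group.
R_1 = 23 (n_1 = 4)
R_2 = 17 (n_2 = 3)
R_3 = 15 (n_3 = 3)
Step 3: H = 12/(N(N+1)) * sum(R_i^2/n_i) - 3(N+1)
     = 12/(10*11) * (23^2/4 + 17^2/3 + 15^2/3) - 3*11
     = 0.109091 * 303.583 - 33
     = 0.118182.
Step 4: Ties present; correction factor C = 1 - 24/(10^3 - 10) = 0.975758. Corrected H = 0.118182 / 0.975758 = 0.121118.
Step 5: Under H0, H ~ chi^2(2); p-value = 0.941238.
Step 6: alpha = 0.1. fail to reject H0.

H = 0.1211, df = 2, p = 0.941238, fail to reject H0.


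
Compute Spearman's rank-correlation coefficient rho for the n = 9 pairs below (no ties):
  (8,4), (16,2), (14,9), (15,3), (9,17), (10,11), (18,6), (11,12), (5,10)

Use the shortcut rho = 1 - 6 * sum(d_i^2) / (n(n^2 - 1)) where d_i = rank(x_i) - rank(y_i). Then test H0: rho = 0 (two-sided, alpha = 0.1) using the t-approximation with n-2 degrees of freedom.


Step 1: Rank x and y separately (midranks; no ties here).
rank(x): 8->2, 16->8, 14->6, 15->7, 9->3, 10->4, 18->9, 11->5, 5->1
rank(y): 4->3, 2->1, 9->5, 3->2, 17->9, 11->7, 6->4, 12->8, 10->6
Step 2: d_i = R_x(i) - R_y(i); compute d_i^2.
  (2-3)^2=1, (8-1)^2=49, (6-5)^2=1, (7-2)^2=25, (3-9)^2=36, (4-7)^2=9, (9-4)^2=25, (5-8)^2=9, (1-6)^2=25
sum(d^2) = 180.
Step 3: rho = 1 - 6*180 / (9*(9^2 - 1)) = 1 - 1080/720 = -0.500000.
Step 4: Under H0, t = rho * sqrt((n-2)/(1-rho^2)) = -1.5275 ~ t(7).
Step 5: Two-sided p-value from the t-distribution with 7 df = 0.170471.
Step 6: alpha = 0.1. fail to reject H0.

rho = -0.5000, p = 0.170471, fail to reject H0 at alpha = 0.1.


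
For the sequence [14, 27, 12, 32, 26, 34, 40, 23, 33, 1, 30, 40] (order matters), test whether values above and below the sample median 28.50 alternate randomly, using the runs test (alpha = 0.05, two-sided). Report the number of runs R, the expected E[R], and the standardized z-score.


Step 1: Compute median = 28.50; label A = above, B = below.
Labels in order: BBBABAABABAA  (n_A = 6, n_B = 6)
Step 2: Count runs R = 8.
Step 3: Under H0 (random ordering), E[R] = 2*n_A*n_B/(n_A+n_B) + 1 = 2*6*6/12 + 1 = 7.0000.
        Var[R] = 2*n_A*n_B*(2*n_A*n_B - n_A - n_B) / ((n_A+n_B)^2 * (n_A+n_B-1)) = 4320/1584 = 2.7273.
        SD[R] = 1.6514.
Step 4: Continuity-corrected z = (R - 0.5 - E[R]) / SD[R] = (8 - 0.5 - 7.0000) / 1.6514 = 0.3028.
Step 5: Two-sided p-value via normal approximation = 2*(1 - Phi(|z|)) = 0.762069.
Step 6: alpha = 0.05. fail to reject H0.

R = 8, z = 0.3028, p = 0.762069, fail to reject H0.


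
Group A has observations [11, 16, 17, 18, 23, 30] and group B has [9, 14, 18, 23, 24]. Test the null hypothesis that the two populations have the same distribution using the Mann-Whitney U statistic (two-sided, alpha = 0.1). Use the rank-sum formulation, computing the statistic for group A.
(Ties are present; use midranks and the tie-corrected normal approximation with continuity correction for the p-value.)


Step 1: Combine and sort all 11 observations; assign midranks.
sorted (value, group): (9,Y), (11,X), (14,Y), (16,X), (17,X), (18,X), (18,Y), (23,X), (23,Y), (24,Y), (30,X)
ranks: 9->1, 11->2, 14->3, 16->4, 17->5, 18->6.5, 18->6.5, 23->8.5, 23->8.5, 24->10, 30->11
Step 2: Rank sum for X: R1 = 2 + 4 + 5 + 6.5 + 8.5 + 11 = 37.
Step 3: U_X = R1 - n1(n1+1)/2 = 37 - 6*7/2 = 37 - 21 = 16.
       U_Y = n1*n2 - U_X = 30 - 16 = 14.
Step 4: Ties are present, so use the tie-corrected normal approximation (with continuity correction) for the p-value.
Step 5: p-value = 0.926933; compare to alpha = 0.1. fail to reject H0.

U_X = 16, p = 0.926933, fail to reject H0 at alpha = 0.1.


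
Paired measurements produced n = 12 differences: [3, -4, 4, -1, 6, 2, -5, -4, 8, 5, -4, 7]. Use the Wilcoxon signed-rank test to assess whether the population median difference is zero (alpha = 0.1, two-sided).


Step 1: Drop any zero differences (none here) and take |d_i|.
|d| = [3, 4, 4, 1, 6, 2, 5, 4, 8, 5, 4, 7]
Step 2: Midrank |d_i| (ties get averaged ranks).
ranks: |3|->3, |4|->5.5, |4|->5.5, |1|->1, |6|->10, |2|->2, |5|->8.5, |4|->5.5, |8|->12, |5|->8.5, |4|->5.5, |7|->11
Step 3: Attach original signs; sum ranks with positive sign and with negative sign.
W+ = 3 + 5.5 + 10 + 2 + 12 + 8.5 + 11 = 52
W- = 5.5 + 1 + 8.5 + 5.5 + 5.5 = 26
(Check: W+ + W- = 78 should equal n(n+1)/2 = 78.)
Step 4: Test statistic W = min(W+, W-) = 26.
Step 5: Ties in |d|, so use the tie-corrected normal approximation.
        E[W] = n(n+1)/4 = 12*13/4 = 39.
        Tie groups: |d|=4 (t=4), |d|=5 (t=2); sum(t^3 - t) = 66.
        Var[W] = n(n+1)(2n+1)/24 - sum(t^3-t)/48 = 3900/24 - 66/48 = 161.125.
        z = (W - E[W]) / sqrt(Var[W]) = (26 - 39) / 12.6935 = -1.0241.
        Two-sided p = 2*Phi(z) = 0.305766.
Step 6: alpha = 0.1. fail to reject H0.

W+ = 52, W- = 26, W = min = 26, p = 0.305766, fail to reject H0.


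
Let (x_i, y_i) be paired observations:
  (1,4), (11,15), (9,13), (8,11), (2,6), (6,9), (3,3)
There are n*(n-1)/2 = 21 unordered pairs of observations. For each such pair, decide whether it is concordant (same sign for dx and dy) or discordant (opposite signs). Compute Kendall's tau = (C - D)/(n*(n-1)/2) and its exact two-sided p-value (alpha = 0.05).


Step 1: Enumerate the 21 unordered pairs (i,j) with i<j and classify each by sign(x_j-x_i) * sign(y_j-y_i).
  (1,2):dx=+10,dy=+11->C; (1,3):dx=+8,dy=+9->C; (1,4):dx=+7,dy=+7->C; (1,5):dx=+1,dy=+2->C
  (1,6):dx=+5,dy=+5->C; (1,7):dx=+2,dy=-1->D; (2,3):dx=-2,dy=-2->C; (2,4):dx=-3,dy=-4->C
  (2,5):dx=-9,dy=-9->C; (2,6):dx=-5,dy=-6->C; (2,7):dx=-8,dy=-12->C; (3,4):dx=-1,dy=-2->C
  (3,5):dx=-7,dy=-7->C; (3,6):dx=-3,dy=-4->C; (3,7):dx=-6,dy=-10->C; (4,5):dx=-6,dy=-5->C
  (4,6):dx=-2,dy=-2->C; (4,7):dx=-5,dy=-8->C; (5,6):dx=+4,dy=+3->C; (5,7):dx=+1,dy=-3->D
  (6,7):dx=-3,dy=-6->C
Step 2: C = 19, D = 2, total pairs = 21.
Step 3: tau = (C - D)/(n(n-1)/2) = (19 - 2)/21 = 0.809524.
Step 4: Exact two-sided p-value (enumerate n! = 5040 permutations of y under H0): p = 0.010714.
Step 5: alpha = 0.05. reject H0.

tau_b = 0.8095 (C=19, D=2), p = 0.010714, reject H0.


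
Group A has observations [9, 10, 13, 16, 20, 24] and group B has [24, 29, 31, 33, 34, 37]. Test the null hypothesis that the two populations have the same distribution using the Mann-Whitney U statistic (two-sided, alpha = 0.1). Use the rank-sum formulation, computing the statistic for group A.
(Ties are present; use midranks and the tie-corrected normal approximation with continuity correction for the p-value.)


Step 1: Combine and sort all 12 observations; assign midranks.
sorted (value, group): (9,X), (10,X), (13,X), (16,X), (20,X), (24,X), (24,Y), (29,Y), (31,Y), (33,Y), (34,Y), (37,Y)
ranks: 9->1, 10->2, 13->3, 16->4, 20->5, 24->6.5, 24->6.5, 29->8, 31->9, 33->10, 34->11, 37->12
Step 2: Rank sum for X: R1 = 1 + 2 + 3 + 4 + 5 + 6.5 = 21.5.
Step 3: U_X = R1 - n1(n1+1)/2 = 21.5 - 6*7/2 = 21.5 - 21 = 0.5.
       U_Y = n1*n2 - U_X = 36 - 0.5 = 35.5.
Step 4: Ties are present, so use the tie-corrected normal approximation (with continuity correction) for the p-value.
Step 5: p-value = 0.006392; compare to alpha = 0.1. reject H0.

U_X = 0.5, p = 0.006392, reject H0 at alpha = 0.1.


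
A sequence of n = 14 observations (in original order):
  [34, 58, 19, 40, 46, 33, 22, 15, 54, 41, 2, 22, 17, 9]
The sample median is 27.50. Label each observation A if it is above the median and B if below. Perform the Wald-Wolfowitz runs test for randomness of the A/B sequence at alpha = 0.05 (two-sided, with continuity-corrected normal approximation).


Step 1: Compute median = 27.50; label A = above, B = below.
Labels in order: AABAAABBAABBBB  (n_A = 7, n_B = 7)
Step 2: Count runs R = 6.
Step 3: Under H0 (random ordering), E[R] = 2*n_A*n_B/(n_A+n_B) + 1 = 2*7*7/14 + 1 = 8.0000.
        Var[R] = 2*n_A*n_B*(2*n_A*n_B - n_A - n_B) / ((n_A+n_B)^2 * (n_A+n_B-1)) = 8232/2548 = 3.2308.
        SD[R] = 1.7974.
Step 4: Continuity-corrected z = (R + 0.5 - E[R]) / SD[R] = (6 + 0.5 - 8.0000) / 1.7974 = -0.8345.
Step 5: Two-sided p-value via normal approximation = 2*(1 - Phi(|z|)) = 0.403986.
Step 6: alpha = 0.05. fail to reject H0.

R = 6, z = -0.8345, p = 0.403986, fail to reject H0.


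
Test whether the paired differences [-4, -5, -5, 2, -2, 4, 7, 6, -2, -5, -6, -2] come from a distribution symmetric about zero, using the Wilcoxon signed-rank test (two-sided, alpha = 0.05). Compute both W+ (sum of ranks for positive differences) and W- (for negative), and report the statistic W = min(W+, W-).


Step 1: Drop any zero differences (none here) and take |d_i|.
|d| = [4, 5, 5, 2, 2, 4, 7, 6, 2, 5, 6, 2]
Step 2: Midrank |d_i| (ties get averaged ranks).
ranks: |4|->5.5, |5|->8, |5|->8, |2|->2.5, |2|->2.5, |4|->5.5, |7|->12, |6|->10.5, |2|->2.5, |5|->8, |6|->10.5, |2|->2.5
Step 3: Attach original signs; sum ranks with positive sign and with negative sign.
W+ = 2.5 + 5.5 + 12 + 10.5 = 30.5
W- = 5.5 + 8 + 8 + 2.5 + 2.5 + 8 + 10.5 + 2.5 = 47.5
(Check: W+ + W- = 78 should equal n(n+1)/2 = 78.)
Step 4: Test statistic W = min(W+, W-) = 30.5.
Step 5: Ties in |d|, so use the tie-corrected normal approximation.
        E[W] = n(n+1)/4 = 12*13/4 = 39.
        Tie groups: |d|=2 (t=4), |d|=4 (t=2), |d|=5 (t=3), |d|=6 (t=2); sum(t^3 - t) = 96.
        Var[W] = n(n+1)(2n+1)/24 - sum(t^3-t)/48 = 3900/24 - 96/48 = 160.5.
        z = (W - E[W]) / sqrt(Var[W]) = (30.5 - 39) / 12.6689 = -0.6709.
        Two-sided p = 2*Phi(z) = 0.502261.
Step 6: alpha = 0.05. fail to reject H0.

W+ = 30.5, W- = 47.5, W = min = 30.5, p = 0.502261, fail to reject H0.


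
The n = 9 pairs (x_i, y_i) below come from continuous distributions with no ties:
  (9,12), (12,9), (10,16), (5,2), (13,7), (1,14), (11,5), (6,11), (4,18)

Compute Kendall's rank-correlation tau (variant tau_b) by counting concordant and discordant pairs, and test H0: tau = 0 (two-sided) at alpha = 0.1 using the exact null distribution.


Step 1: Enumerate the 36 unordered pairs (i,j) with i<j and classify each by sign(x_j-x_i) * sign(y_j-y_i).
  (1,2):dx=+3,dy=-3->D; (1,3):dx=+1,dy=+4->C; (1,4):dx=-4,dy=-10->C; (1,5):dx=+4,dy=-5->D
  (1,6):dx=-8,dy=+2->D; (1,7):dx=+2,dy=-7->D; (1,8):dx=-3,dy=-1->C; (1,9):dx=-5,dy=+6->D
  (2,3):dx=-2,dy=+7->D; (2,4):dx=-7,dy=-7->C; (2,5):dx=+1,dy=-2->D; (2,6):dx=-11,dy=+5->D
  (2,7):dx=-1,dy=-4->C; (2,8):dx=-6,dy=+2->D; (2,9):dx=-8,dy=+9->D; (3,4):dx=-5,dy=-14->C
  (3,5):dx=+3,dy=-9->D; (3,6):dx=-9,dy=-2->C; (3,7):dx=+1,dy=-11->D; (3,8):dx=-4,dy=-5->C
  (3,9):dx=-6,dy=+2->D; (4,5):dx=+8,dy=+5->C; (4,6):dx=-4,dy=+12->D; (4,7):dx=+6,dy=+3->C
  (4,8):dx=+1,dy=+9->C; (4,9):dx=-1,dy=+16->D; (5,6):dx=-12,dy=+7->D; (5,7):dx=-2,dy=-2->C
  (5,8):dx=-7,dy=+4->D; (5,9):dx=-9,dy=+11->D; (6,7):dx=+10,dy=-9->D; (6,8):dx=+5,dy=-3->D
  (6,9):dx=+3,dy=+4->C; (7,8):dx=-5,dy=+6->D; (7,9):dx=-7,dy=+13->D; (8,9):dx=-2,dy=+7->D
Step 2: C = 13, D = 23, total pairs = 36.
Step 3: tau = (C - D)/(n(n-1)/2) = (13 - 23)/36 = -0.277778.
Step 4: Exact two-sided p-value (enumerate n! = 362880 permutations of y under H0): p = 0.358488.
Step 5: alpha = 0.1. fail to reject H0.

tau_b = -0.2778 (C=13, D=23), p = 0.358488, fail to reject H0.


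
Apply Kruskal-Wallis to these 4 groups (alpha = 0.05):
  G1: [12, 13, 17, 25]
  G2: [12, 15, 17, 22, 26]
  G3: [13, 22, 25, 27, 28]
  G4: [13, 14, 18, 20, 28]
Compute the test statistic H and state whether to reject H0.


Step 1: Combine all N = 19 observations and assign midranks.
sorted (value, group, rank): (12,G1,1.5), (12,G2,1.5), (13,G1,4), (13,G3,4), (13,G4,4), (14,G4,6), (15,G2,7), (17,G1,8.5), (17,G2,8.5), (18,G4,10), (20,G4,11), (22,G2,12.5), (22,G3,12.5), (25,G1,14.5), (25,G3,14.5), (26,G2,16), (27,G3,17), (28,G3,18.5), (28,G4,18.5)
Step 2: Sum ranks within each group.
R_1 = 28.5 (n_1 = 4)
R_2 = 45.5 (n_2 = 5)
R_3 = 66.5 (n_3 = 5)
R_4 = 49.5 (n_4 = 5)
Step 3: H = 12/(N(N+1)) * sum(R_i^2/n_i) - 3(N+1)
     = 12/(19*20) * (28.5^2/4 + 45.5^2/5 + 66.5^2/5 + 49.5^2/5) - 3*20
     = 0.031579 * 1991.61 - 60
     = 2.893026.
Step 4: Ties present; correction factor C = 1 - 54/(19^3 - 19) = 0.992105. Corrected H = 2.893026 / 0.992105 = 2.916048.
Step 5: Under H0, H ~ chi^2(3); p-value = 0.404751.
Step 6: alpha = 0.05. fail to reject H0.

H = 2.9160, df = 3, p = 0.404751, fail to reject H0.


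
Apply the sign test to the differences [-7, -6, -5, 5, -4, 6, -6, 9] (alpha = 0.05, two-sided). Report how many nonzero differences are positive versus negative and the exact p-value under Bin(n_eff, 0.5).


Step 1: Discard zero differences. Original n = 8; n_eff = number of nonzero differences = 8.
Nonzero differences (with sign): -7, -6, -5, +5, -4, +6, -6, +9
Step 2: Count signs: positive = 3, negative = 5.
Step 3: Under H0: P(positive) = 0.5, so the number of positives S ~ Bin(8, 0.5).
Step 4: Two-sided exact p-value = sum of Bin(8,0.5) probabilities at or below the observed probability = 0.726562.
Step 5: alpha = 0.05. fail to reject H0.

n_eff = 8, pos = 3, neg = 5, p = 0.726562, fail to reject H0.


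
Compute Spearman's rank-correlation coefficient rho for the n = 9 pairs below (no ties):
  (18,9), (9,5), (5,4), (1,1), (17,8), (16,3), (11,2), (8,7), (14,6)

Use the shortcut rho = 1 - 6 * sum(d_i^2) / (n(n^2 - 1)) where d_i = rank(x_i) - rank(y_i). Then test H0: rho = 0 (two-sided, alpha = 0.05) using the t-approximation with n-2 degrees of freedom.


Step 1: Rank x and y separately (midranks; no ties here).
rank(x): 18->9, 9->4, 5->2, 1->1, 17->8, 16->7, 11->5, 8->3, 14->6
rank(y): 9->9, 5->5, 4->4, 1->1, 8->8, 3->3, 2->2, 7->7, 6->6
Step 2: d_i = R_x(i) - R_y(i); compute d_i^2.
  (9-9)^2=0, (4-5)^2=1, (2-4)^2=4, (1-1)^2=0, (8-8)^2=0, (7-3)^2=16, (5-2)^2=9, (3-7)^2=16, (6-6)^2=0
sum(d^2) = 46.
Step 3: rho = 1 - 6*46 / (9*(9^2 - 1)) = 1 - 276/720 = 0.616667.
Step 4: Under H0, t = rho * sqrt((n-2)/(1-rho^2)) = 2.0725 ~ t(7).
Step 5: Two-sided p-value from the t-distribution with 7 df = 0.076929.
Step 6: alpha = 0.05. fail to reject H0.

rho = 0.6167, p = 0.076929, fail to reject H0 at alpha = 0.05.


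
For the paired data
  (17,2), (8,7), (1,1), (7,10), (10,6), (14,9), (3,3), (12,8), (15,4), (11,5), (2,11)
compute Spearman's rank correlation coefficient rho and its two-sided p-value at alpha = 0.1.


Step 1: Rank x and y separately (midranks; no ties here).
rank(x): 17->11, 8->5, 1->1, 7->4, 10->6, 14->9, 3->3, 12->8, 15->10, 11->7, 2->2
rank(y): 2->2, 7->7, 1->1, 10->10, 6->6, 9->9, 3->3, 8->8, 4->4, 5->5, 11->11
Step 2: d_i = R_x(i) - R_y(i); compute d_i^2.
  (11-2)^2=81, (5-7)^2=4, (1-1)^2=0, (4-10)^2=36, (6-6)^2=0, (9-9)^2=0, (3-3)^2=0, (8-8)^2=0, (10-4)^2=36, (7-5)^2=4, (2-11)^2=81
sum(d^2) = 242.
Step 3: rho = 1 - 6*242 / (11*(11^2 - 1)) = 1 - 1452/1320 = -0.100000.
Step 4: Under H0, t = rho * sqrt((n-2)/(1-rho^2)) = -0.3015 ~ t(9).
Step 5: Two-sided p-value from the t-distribution with 9 df = 0.769875.
Step 6: alpha = 0.1. fail to reject H0.

rho = -0.1000, p = 0.769875, fail to reject H0 at alpha = 0.1.


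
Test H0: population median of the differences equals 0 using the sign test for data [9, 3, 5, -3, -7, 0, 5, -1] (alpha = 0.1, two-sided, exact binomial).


Step 1: Discard zero differences. Original n = 8; n_eff = number of nonzero differences = 7.
Nonzero differences (with sign): +9, +3, +5, -3, -7, +5, -1
Step 2: Count signs: positive = 4, negative = 3.
Step 3: Under H0: P(positive) = 0.5, so the number of positives S ~ Bin(7, 0.5).
Step 4: Two-sided exact p-value = sum of Bin(7,0.5) probabilities at or below the observed probability = 1.000000.
Step 5: alpha = 0.1. fail to reject H0.

n_eff = 7, pos = 4, neg = 3, p = 1.000000, fail to reject H0.


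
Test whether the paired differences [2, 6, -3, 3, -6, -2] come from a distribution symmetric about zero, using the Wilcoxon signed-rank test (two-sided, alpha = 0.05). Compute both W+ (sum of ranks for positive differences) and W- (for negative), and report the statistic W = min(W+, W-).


Step 1: Drop any zero differences (none here) and take |d_i|.
|d| = [2, 6, 3, 3, 6, 2]
Step 2: Midrank |d_i| (ties get averaged ranks).
ranks: |2|->1.5, |6|->5.5, |3|->3.5, |3|->3.5, |6|->5.5, |2|->1.5
Step 3: Attach original signs; sum ranks with positive sign and with negative sign.
W+ = 1.5 + 5.5 + 3.5 = 10.5
W- = 3.5 + 5.5 + 1.5 = 10.5
(Check: W+ + W- = 21 should equal n(n+1)/2 = 21.)
Step 4: Test statistic W = min(W+, W-) = 10.5.
Step 5: Ties in |d|, so use the tie-corrected normal approximation.
        E[W] = n(n+1)/4 = 6*7/4 = 10.5.
        Tie groups: |d|=2 (t=2), |d|=3 (t=2), |d|=6 (t=2); sum(t^3 - t) = 18.
        Var[W] = n(n+1)(2n+1)/24 - sum(t^3-t)/48 = 546/24 - 18/48 = 22.375.
        z = (W - E[W]) / sqrt(Var[W]) = (10.5 - 10.5) / 4.7302 = 0.0000.
        Two-sided p = 2*Phi(z) = 1.000000.
Step 6: alpha = 0.05. fail to reject H0.

W+ = 10.5, W- = 10.5, W = min = 10.5, p = 1.000000, fail to reject H0.


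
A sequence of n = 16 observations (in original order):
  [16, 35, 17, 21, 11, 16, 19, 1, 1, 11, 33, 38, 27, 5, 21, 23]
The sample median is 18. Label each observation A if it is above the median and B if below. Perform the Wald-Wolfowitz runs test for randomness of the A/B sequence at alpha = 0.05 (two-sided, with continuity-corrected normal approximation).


Step 1: Compute median = 18; label A = above, B = below.
Labels in order: BABABBABBBAAABAA  (n_A = 8, n_B = 8)
Step 2: Count runs R = 10.
Step 3: Under H0 (random ordering), E[R] = 2*n_A*n_B/(n_A+n_B) + 1 = 2*8*8/16 + 1 = 9.0000.
        Var[R] = 2*n_A*n_B*(2*n_A*n_B - n_A - n_B) / ((n_A+n_B)^2 * (n_A+n_B-1)) = 14336/3840 = 3.7333.
        SD[R] = 1.9322.
Step 4: Continuity-corrected z = (R - 0.5 - E[R]) / SD[R] = (10 - 0.5 - 9.0000) / 1.9322 = 0.2588.
Step 5: Two-sided p-value via normal approximation = 2*(1 - Phi(|z|)) = 0.795809.
Step 6: alpha = 0.05. fail to reject H0.

R = 10, z = 0.2588, p = 0.795809, fail to reject H0.


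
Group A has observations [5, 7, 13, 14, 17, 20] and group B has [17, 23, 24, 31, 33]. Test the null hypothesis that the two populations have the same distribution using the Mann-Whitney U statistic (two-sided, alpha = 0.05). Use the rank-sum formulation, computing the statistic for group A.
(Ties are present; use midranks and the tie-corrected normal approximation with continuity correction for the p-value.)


Step 1: Combine and sort all 11 observations; assign midranks.
sorted (value, group): (5,X), (7,X), (13,X), (14,X), (17,X), (17,Y), (20,X), (23,Y), (24,Y), (31,Y), (33,Y)
ranks: 5->1, 7->2, 13->3, 14->4, 17->5.5, 17->5.5, 20->7, 23->8, 24->9, 31->10, 33->11
Step 2: Rank sum for X: R1 = 1 + 2 + 3 + 4 + 5.5 + 7 = 22.5.
Step 3: U_X = R1 - n1(n1+1)/2 = 22.5 - 6*7/2 = 22.5 - 21 = 1.5.
       U_Y = n1*n2 - U_X = 30 - 1.5 = 28.5.
Step 4: Ties are present, so use the tie-corrected normal approximation (with continuity correction) for the p-value.
Step 5: p-value = 0.017365; compare to alpha = 0.05. reject H0.

U_X = 1.5, p = 0.017365, reject H0 at alpha = 0.05.


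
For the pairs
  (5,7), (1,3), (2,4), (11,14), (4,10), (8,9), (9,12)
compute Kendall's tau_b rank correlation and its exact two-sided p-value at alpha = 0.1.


Step 1: Enumerate the 21 unordered pairs (i,j) with i<j and classify each by sign(x_j-x_i) * sign(y_j-y_i).
  (1,2):dx=-4,dy=-4->C; (1,3):dx=-3,dy=-3->C; (1,4):dx=+6,dy=+7->C; (1,5):dx=-1,dy=+3->D
  (1,6):dx=+3,dy=+2->C; (1,7):dx=+4,dy=+5->C; (2,3):dx=+1,dy=+1->C; (2,4):dx=+10,dy=+11->C
  (2,5):dx=+3,dy=+7->C; (2,6):dx=+7,dy=+6->C; (2,7):dx=+8,dy=+9->C; (3,4):dx=+9,dy=+10->C
  (3,5):dx=+2,dy=+6->C; (3,6):dx=+6,dy=+5->C; (3,7):dx=+7,dy=+8->C; (4,5):dx=-7,dy=-4->C
  (4,6):dx=-3,dy=-5->C; (4,7):dx=-2,dy=-2->C; (5,6):dx=+4,dy=-1->D; (5,7):dx=+5,dy=+2->C
  (6,7):dx=+1,dy=+3->C
Step 2: C = 19, D = 2, total pairs = 21.
Step 3: tau = (C - D)/(n(n-1)/2) = (19 - 2)/21 = 0.809524.
Step 4: Exact two-sided p-value (enumerate n! = 5040 permutations of y under H0): p = 0.010714.
Step 5: alpha = 0.1. reject H0.

tau_b = 0.8095 (C=19, D=2), p = 0.010714, reject H0.


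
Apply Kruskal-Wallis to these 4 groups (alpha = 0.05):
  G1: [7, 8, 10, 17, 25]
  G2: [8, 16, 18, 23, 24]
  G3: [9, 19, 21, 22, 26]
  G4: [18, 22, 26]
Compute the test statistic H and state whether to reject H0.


Step 1: Combine all N = 18 observations and assign midranks.
sorted (value, group, rank): (7,G1,1), (8,G1,2.5), (8,G2,2.5), (9,G3,4), (10,G1,5), (16,G2,6), (17,G1,7), (18,G2,8.5), (18,G4,8.5), (19,G3,10), (21,G3,11), (22,G3,12.5), (22,G4,12.5), (23,G2,14), (24,G2,15), (25,G1,16), (26,G3,17.5), (26,G4,17.5)
Step 2: Sum ranks within each group.
R_1 = 31.5 (n_1 = 5)
R_2 = 46 (n_2 = 5)
R_3 = 55 (n_3 = 5)
R_4 = 38.5 (n_4 = 3)
Step 3: H = 12/(N(N+1)) * sum(R_i^2/n_i) - 3(N+1)
     = 12/(18*19) * (31.5^2/5 + 46^2/5 + 55^2/5 + 38.5^2/3) - 3*19
     = 0.035088 * 1720.73 - 57
     = 3.376608.
Step 4: Ties present; correction factor C = 1 - 24/(18^3 - 18) = 0.995872. Corrected H = 3.376608 / 0.995872 = 3.390604.
Step 5: Under H0, H ~ chi^2(3); p-value = 0.335230.
Step 6: alpha = 0.05. fail to reject H0.

H = 3.3906, df = 3, p = 0.335230, fail to reject H0.


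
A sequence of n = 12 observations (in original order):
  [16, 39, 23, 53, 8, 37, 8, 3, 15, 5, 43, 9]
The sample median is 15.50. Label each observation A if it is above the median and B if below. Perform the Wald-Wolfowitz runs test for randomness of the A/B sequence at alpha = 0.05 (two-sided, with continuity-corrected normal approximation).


Step 1: Compute median = 15.50; label A = above, B = below.
Labels in order: AAAABABBBBAB  (n_A = 6, n_B = 6)
Step 2: Count runs R = 6.
Step 3: Under H0 (random ordering), E[R] = 2*n_A*n_B/(n_A+n_B) + 1 = 2*6*6/12 + 1 = 7.0000.
        Var[R] = 2*n_A*n_B*(2*n_A*n_B - n_A - n_B) / ((n_A+n_B)^2 * (n_A+n_B-1)) = 4320/1584 = 2.7273.
        SD[R] = 1.6514.
Step 4: Continuity-corrected z = (R + 0.5 - E[R]) / SD[R] = (6 + 0.5 - 7.0000) / 1.6514 = -0.3028.
Step 5: Two-sided p-value via normal approximation = 2*(1 - Phi(|z|)) = 0.762069.
Step 6: alpha = 0.05. fail to reject H0.

R = 6, z = -0.3028, p = 0.762069, fail to reject H0.


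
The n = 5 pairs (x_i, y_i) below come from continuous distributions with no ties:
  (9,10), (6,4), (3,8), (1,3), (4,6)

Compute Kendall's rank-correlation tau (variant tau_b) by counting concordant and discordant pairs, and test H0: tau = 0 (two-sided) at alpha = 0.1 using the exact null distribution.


Step 1: Enumerate the 10 unordered pairs (i,j) with i<j and classify each by sign(x_j-x_i) * sign(y_j-y_i).
  (1,2):dx=-3,dy=-6->C; (1,3):dx=-6,dy=-2->C; (1,4):dx=-8,dy=-7->C; (1,5):dx=-5,dy=-4->C
  (2,3):dx=-3,dy=+4->D; (2,4):dx=-5,dy=-1->C; (2,5):dx=-2,dy=+2->D; (3,4):dx=-2,dy=-5->C
  (3,5):dx=+1,dy=-2->D; (4,5):dx=+3,dy=+3->C
Step 2: C = 7, D = 3, total pairs = 10.
Step 3: tau = (C - D)/(n(n-1)/2) = (7 - 3)/10 = 0.400000.
Step 4: Exact two-sided p-value (enumerate n! = 120 permutations of y under H0): p = 0.483333.
Step 5: alpha = 0.1. fail to reject H0.

tau_b = 0.4000 (C=7, D=3), p = 0.483333, fail to reject H0.


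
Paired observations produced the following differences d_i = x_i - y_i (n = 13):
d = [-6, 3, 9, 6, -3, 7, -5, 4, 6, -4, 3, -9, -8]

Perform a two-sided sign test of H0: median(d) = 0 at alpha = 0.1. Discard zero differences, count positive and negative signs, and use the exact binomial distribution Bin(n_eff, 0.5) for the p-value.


Step 1: Discard zero differences. Original n = 13; n_eff = number of nonzero differences = 13.
Nonzero differences (with sign): -6, +3, +9, +6, -3, +7, -5, +4, +6, -4, +3, -9, -8
Step 2: Count signs: positive = 7, negative = 6.
Step 3: Under H0: P(positive) = 0.5, so the number of positives S ~ Bin(13, 0.5).
Step 4: Two-sided exact p-value = sum of Bin(13,0.5) probabilities at or below the observed probability = 1.000000.
Step 5: alpha = 0.1. fail to reject H0.

n_eff = 13, pos = 7, neg = 6, p = 1.000000, fail to reject H0.


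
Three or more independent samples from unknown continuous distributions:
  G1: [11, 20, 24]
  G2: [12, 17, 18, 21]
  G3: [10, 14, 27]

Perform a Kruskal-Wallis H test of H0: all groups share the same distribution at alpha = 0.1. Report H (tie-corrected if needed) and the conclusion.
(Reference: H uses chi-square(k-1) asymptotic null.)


Step 1: Combine all N = 10 observations and assign midranks.
sorted (value, group, rank): (10,G3,1), (11,G1,2), (12,G2,3), (14,G3,4), (17,G2,5), (18,G2,6), (20,G1,7), (21,G2,8), (24,G1,9), (27,G3,10)
Step 2: Sum ranks within each group.
R_1 = 18 (n_1 = 3)
R_2 = 22 (n_2 = 4)
R_3 = 15 (n_3 = 3)
Step 3: H = 12/(N(N+1)) * sum(R_i^2/n_i) - 3(N+1)
     = 12/(10*11) * (18^2/3 + 22^2/4 + 15^2/3) - 3*11
     = 0.109091 * 304 - 33
     = 0.163636.
Step 4: No ties, so H is used without correction.
Step 5: Under H0, H ~ chi^2(2); p-value = 0.921439.
Step 6: alpha = 0.1. fail to reject H0.

H = 0.1636, df = 2, p = 0.921439, fail to reject H0.


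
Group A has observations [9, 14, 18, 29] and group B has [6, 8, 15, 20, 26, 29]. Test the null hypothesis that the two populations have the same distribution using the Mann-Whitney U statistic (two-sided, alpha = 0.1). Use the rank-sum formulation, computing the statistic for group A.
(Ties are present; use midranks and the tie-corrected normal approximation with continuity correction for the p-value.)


Step 1: Combine and sort all 10 observations; assign midranks.
sorted (value, group): (6,Y), (8,Y), (9,X), (14,X), (15,Y), (18,X), (20,Y), (26,Y), (29,X), (29,Y)
ranks: 6->1, 8->2, 9->3, 14->4, 15->5, 18->6, 20->7, 26->8, 29->9.5, 29->9.5
Step 2: Rank sum for X: R1 = 3 + 4 + 6 + 9.5 = 22.5.
Step 3: U_X = R1 - n1(n1+1)/2 = 22.5 - 4*5/2 = 22.5 - 10 = 12.5.
       U_Y = n1*n2 - U_X = 24 - 12.5 = 11.5.
Step 4: Ties are present, so use the tie-corrected normal approximation (with continuity correction) for the p-value.
Step 5: p-value = 1.000000; compare to alpha = 0.1. fail to reject H0.

U_X = 12.5, p = 1.000000, fail to reject H0 at alpha = 0.1.


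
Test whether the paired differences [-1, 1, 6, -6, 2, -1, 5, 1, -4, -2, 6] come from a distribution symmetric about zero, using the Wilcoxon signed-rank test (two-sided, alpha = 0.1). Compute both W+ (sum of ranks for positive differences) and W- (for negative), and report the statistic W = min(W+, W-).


Step 1: Drop any zero differences (none here) and take |d_i|.
|d| = [1, 1, 6, 6, 2, 1, 5, 1, 4, 2, 6]
Step 2: Midrank |d_i| (ties get averaged ranks).
ranks: |1|->2.5, |1|->2.5, |6|->10, |6|->10, |2|->5.5, |1|->2.5, |5|->8, |1|->2.5, |4|->7, |2|->5.5, |6|->10
Step 3: Attach original signs; sum ranks with positive sign and with negative sign.
W+ = 2.5 + 10 + 5.5 + 8 + 2.5 + 10 = 38.5
W- = 2.5 + 10 + 2.5 + 7 + 5.5 = 27.5
(Check: W+ + W- = 66 should equal n(n+1)/2 = 66.)
Step 4: Test statistic W = min(W+, W-) = 27.5.
Step 5: Ties in |d|, so use the tie-corrected normal approximation.
        E[W] = n(n+1)/4 = 11*12/4 = 33.
        Tie groups: |d|=1 (t=4), |d|=2 (t=2), |d|=6 (t=3); sum(t^3 - t) = 90.
        Var[W] = n(n+1)(2n+1)/24 - sum(t^3-t)/48 = 3036/24 - 90/48 = 124.625.
        z = (W - E[W]) / sqrt(Var[W]) = (27.5 - 33) / 11.1636 = -0.4927.
        Two-sided p = 2*Phi(z) = 0.622243.
Step 6: alpha = 0.1. fail to reject H0.

W+ = 38.5, W- = 27.5, W = min = 27.5, p = 0.622243, fail to reject H0.


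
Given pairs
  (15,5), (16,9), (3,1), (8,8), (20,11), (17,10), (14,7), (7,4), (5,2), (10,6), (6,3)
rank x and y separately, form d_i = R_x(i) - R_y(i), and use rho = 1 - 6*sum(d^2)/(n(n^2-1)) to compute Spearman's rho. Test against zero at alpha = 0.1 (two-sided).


Step 1: Rank x and y separately (midranks; no ties here).
rank(x): 15->8, 16->9, 3->1, 8->5, 20->11, 17->10, 14->7, 7->4, 5->2, 10->6, 6->3
rank(y): 5->5, 9->9, 1->1, 8->8, 11->11, 10->10, 7->7, 4->4, 2->2, 6->6, 3->3
Step 2: d_i = R_x(i) - R_y(i); compute d_i^2.
  (8-5)^2=9, (9-9)^2=0, (1-1)^2=0, (5-8)^2=9, (11-11)^2=0, (10-10)^2=0, (7-7)^2=0, (4-4)^2=0, (2-2)^2=0, (6-6)^2=0, (3-3)^2=0
sum(d^2) = 18.
Step 3: rho = 1 - 6*18 / (11*(11^2 - 1)) = 1 - 108/1320 = 0.918182.
Step 4: Under H0, t = rho * sqrt((n-2)/(1-rho^2)) = 6.9531 ~ t(9).
Step 5: Two-sided p-value from the t-distribution with 9 df = 0.000067.
Step 6: alpha = 0.1. reject H0.

rho = 0.9182, p = 0.000067, reject H0 at alpha = 0.1.


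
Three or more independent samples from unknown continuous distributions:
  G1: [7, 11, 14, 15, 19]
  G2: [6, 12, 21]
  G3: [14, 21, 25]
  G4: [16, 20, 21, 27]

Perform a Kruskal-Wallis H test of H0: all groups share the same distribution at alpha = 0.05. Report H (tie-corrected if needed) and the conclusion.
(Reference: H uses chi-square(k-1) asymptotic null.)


Step 1: Combine all N = 15 observations and assign midranks.
sorted (value, group, rank): (6,G2,1), (7,G1,2), (11,G1,3), (12,G2,4), (14,G1,5.5), (14,G3,5.5), (15,G1,7), (16,G4,8), (19,G1,9), (20,G4,10), (21,G2,12), (21,G3,12), (21,G4,12), (25,G3,14), (27,G4,15)
Step 2: Sum ranks within each group.
R_1 = 26.5 (n_1 = 5)
R_2 = 17 (n_2 = 3)
R_3 = 31.5 (n_3 = 3)
R_4 = 45 (n_4 = 4)
Step 3: H = 12/(N(N+1)) * sum(R_i^2/n_i) - 3(N+1)
     = 12/(15*16) * (26.5^2/5 + 17^2/3 + 31.5^2/3 + 45^2/4) - 3*16
     = 0.050000 * 1073.78 - 48
     = 5.689167.
Step 4: Ties present; correction factor C = 1 - 30/(15^3 - 15) = 0.991071. Corrected H = 5.689167 / 0.991071 = 5.740420.
Step 5: Under H0, H ~ chi^2(3); p-value = 0.124945.
Step 6: alpha = 0.05. fail to reject H0.

H = 5.7404, df = 3, p = 0.124945, fail to reject H0.


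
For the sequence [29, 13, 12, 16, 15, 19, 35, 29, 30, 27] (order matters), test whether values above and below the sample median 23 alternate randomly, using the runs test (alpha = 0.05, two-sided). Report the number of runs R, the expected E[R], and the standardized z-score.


Step 1: Compute median = 23; label A = above, B = below.
Labels in order: ABBBBBAAAA  (n_A = 5, n_B = 5)
Step 2: Count runs R = 3.
Step 3: Under H0 (random ordering), E[R] = 2*n_A*n_B/(n_A+n_B) + 1 = 2*5*5/10 + 1 = 6.0000.
        Var[R] = 2*n_A*n_B*(2*n_A*n_B - n_A - n_B) / ((n_A+n_B)^2 * (n_A+n_B-1)) = 2000/900 = 2.2222.
        SD[R] = 1.4907.
Step 4: Continuity-corrected z = (R + 0.5 - E[R]) / SD[R] = (3 + 0.5 - 6.0000) / 1.4907 = -1.6771.
Step 5: Two-sided p-value via normal approximation = 2*(1 - Phi(|z|)) = 0.093533.
Step 6: alpha = 0.05. fail to reject H0.

R = 3, z = -1.6771, p = 0.093533, fail to reject H0.


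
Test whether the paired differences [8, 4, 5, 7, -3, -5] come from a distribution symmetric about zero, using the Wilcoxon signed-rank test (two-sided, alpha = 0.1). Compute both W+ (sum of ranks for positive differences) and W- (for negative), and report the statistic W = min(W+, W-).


Step 1: Drop any zero differences (none here) and take |d_i|.
|d| = [8, 4, 5, 7, 3, 5]
Step 2: Midrank |d_i| (ties get averaged ranks).
ranks: |8|->6, |4|->2, |5|->3.5, |7|->5, |3|->1, |5|->3.5
Step 3: Attach original signs; sum ranks with positive sign and with negative sign.
W+ = 6 + 2 + 3.5 + 5 = 16.5
W- = 1 + 3.5 = 4.5
(Check: W+ + W- = 21 should equal n(n+1)/2 = 21.)
Step 4: Test statistic W = min(W+, W-) = 4.5.
Step 5: Ties in |d|, so use the tie-corrected normal approximation.
        E[W] = n(n+1)/4 = 6*7/4 = 10.5.
        Tie groups: |d|=5 (t=2); sum(t^3 - t) = 6.
        Var[W] = n(n+1)(2n+1)/24 - sum(t^3-t)/48 = 546/24 - 6/48 = 22.625.
        z = (W - E[W]) / sqrt(Var[W]) = (4.5 - 10.5) / 4.7566 = -1.2614.
        Two-sided p = 2*Phi(z) = 0.207160.
Step 6: alpha = 0.1. fail to reject H0.

W+ = 16.5, W- = 4.5, W = min = 4.5, p = 0.207160, fail to reject H0.


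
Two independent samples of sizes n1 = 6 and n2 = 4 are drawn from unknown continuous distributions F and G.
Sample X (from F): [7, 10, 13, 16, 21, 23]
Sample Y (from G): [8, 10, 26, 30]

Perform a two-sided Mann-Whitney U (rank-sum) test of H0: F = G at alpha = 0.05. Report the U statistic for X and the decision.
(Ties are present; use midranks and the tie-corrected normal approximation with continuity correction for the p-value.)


Step 1: Combine and sort all 10 observations; assign midranks.
sorted (value, group): (7,X), (8,Y), (10,X), (10,Y), (13,X), (16,X), (21,X), (23,X), (26,Y), (30,Y)
ranks: 7->1, 8->2, 10->3.5, 10->3.5, 13->5, 16->6, 21->7, 23->8, 26->9, 30->10
Step 2: Rank sum for X: R1 = 1 + 3.5 + 5 + 6 + 7 + 8 = 30.5.
Step 3: U_X = R1 - n1(n1+1)/2 = 30.5 - 6*7/2 = 30.5 - 21 = 9.5.
       U_Y = n1*n2 - U_X = 24 - 9.5 = 14.5.
Step 4: Ties are present, so use the tie-corrected normal approximation (with continuity correction) for the p-value.
Step 5: p-value = 0.668870; compare to alpha = 0.05. fail to reject H0.

U_X = 9.5, p = 0.668870, fail to reject H0 at alpha = 0.05.


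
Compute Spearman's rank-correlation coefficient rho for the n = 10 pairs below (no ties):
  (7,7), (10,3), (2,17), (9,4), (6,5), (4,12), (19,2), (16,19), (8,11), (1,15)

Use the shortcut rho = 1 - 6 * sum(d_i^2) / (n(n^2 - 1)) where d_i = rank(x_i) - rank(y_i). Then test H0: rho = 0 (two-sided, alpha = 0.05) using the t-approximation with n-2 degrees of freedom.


Step 1: Rank x and y separately (midranks; no ties here).
rank(x): 7->5, 10->8, 2->2, 9->7, 6->4, 4->3, 19->10, 16->9, 8->6, 1->1
rank(y): 7->5, 3->2, 17->9, 4->3, 5->4, 12->7, 2->1, 19->10, 11->6, 15->8
Step 2: d_i = R_x(i) - R_y(i); compute d_i^2.
  (5-5)^2=0, (8-2)^2=36, (2-9)^2=49, (7-3)^2=16, (4-4)^2=0, (3-7)^2=16, (10-1)^2=81, (9-10)^2=1, (6-6)^2=0, (1-8)^2=49
sum(d^2) = 248.
Step 3: rho = 1 - 6*248 / (10*(10^2 - 1)) = 1 - 1488/990 = -0.503030.
Step 4: Under H0, t = rho * sqrt((n-2)/(1-rho^2)) = -1.6462 ~ t(8).
Step 5: Two-sided p-value from the t-distribution with 8 df = 0.138334.
Step 6: alpha = 0.05. fail to reject H0.

rho = -0.5030, p = 0.138334, fail to reject H0 at alpha = 0.05.


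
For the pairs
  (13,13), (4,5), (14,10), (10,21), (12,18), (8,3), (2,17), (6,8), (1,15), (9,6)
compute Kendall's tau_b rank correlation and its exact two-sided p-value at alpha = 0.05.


Step 1: Enumerate the 45 unordered pairs (i,j) with i<j and classify each by sign(x_j-x_i) * sign(y_j-y_i).
  (1,2):dx=-9,dy=-8->C; (1,3):dx=+1,dy=-3->D; (1,4):dx=-3,dy=+8->D; (1,5):dx=-1,dy=+5->D
  (1,6):dx=-5,dy=-10->C; (1,7):dx=-11,dy=+4->D; (1,8):dx=-7,dy=-5->C; (1,9):dx=-12,dy=+2->D
  (1,10):dx=-4,dy=-7->C; (2,3):dx=+10,dy=+5->C; (2,4):dx=+6,dy=+16->C; (2,5):dx=+8,dy=+13->C
  (2,6):dx=+4,dy=-2->D; (2,7):dx=-2,dy=+12->D; (2,8):dx=+2,dy=+3->C; (2,9):dx=-3,dy=+10->D
  (2,10):dx=+5,dy=+1->C; (3,4):dx=-4,dy=+11->D; (3,5):dx=-2,dy=+8->D; (3,6):dx=-6,dy=-7->C
  (3,7):dx=-12,dy=+7->D; (3,8):dx=-8,dy=-2->C; (3,9):dx=-13,dy=+5->D; (3,10):dx=-5,dy=-4->C
  (4,5):dx=+2,dy=-3->D; (4,6):dx=-2,dy=-18->C; (4,7):dx=-8,dy=-4->C; (4,8):dx=-4,dy=-13->C
  (4,9):dx=-9,dy=-6->C; (4,10):dx=-1,dy=-15->C; (5,6):dx=-4,dy=-15->C; (5,7):dx=-10,dy=-1->C
  (5,8):dx=-6,dy=-10->C; (5,9):dx=-11,dy=-3->C; (5,10):dx=-3,dy=-12->C; (6,7):dx=-6,dy=+14->D
  (6,8):dx=-2,dy=+5->D; (6,9):dx=-7,dy=+12->D; (6,10):dx=+1,dy=+3->C; (7,8):dx=+4,dy=-9->D
  (7,9):dx=-1,dy=-2->C; (7,10):dx=+7,dy=-11->D; (8,9):dx=-5,dy=+7->D; (8,10):dx=+3,dy=-2->D
  (9,10):dx=+8,dy=-9->D
Step 2: C = 24, D = 21, total pairs = 45.
Step 3: tau = (C - D)/(n(n-1)/2) = (24 - 21)/45 = 0.066667.
Step 4: Exact two-sided p-value (enumerate n! = 3628800 permutations of y under H0): p = 0.861801.
Step 5: alpha = 0.05. fail to reject H0.

tau_b = 0.0667 (C=24, D=21), p = 0.861801, fail to reject H0.


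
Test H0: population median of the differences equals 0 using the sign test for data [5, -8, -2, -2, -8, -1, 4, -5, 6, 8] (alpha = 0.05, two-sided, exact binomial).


Step 1: Discard zero differences. Original n = 10; n_eff = number of nonzero differences = 10.
Nonzero differences (with sign): +5, -8, -2, -2, -8, -1, +4, -5, +6, +8
Step 2: Count signs: positive = 4, negative = 6.
Step 3: Under H0: P(positive) = 0.5, so the number of positives S ~ Bin(10, 0.5).
Step 4: Two-sided exact p-value = sum of Bin(10,0.5) probabilities at or below the observed probability = 0.753906.
Step 5: alpha = 0.05. fail to reject H0.

n_eff = 10, pos = 4, neg = 6, p = 0.753906, fail to reject H0.


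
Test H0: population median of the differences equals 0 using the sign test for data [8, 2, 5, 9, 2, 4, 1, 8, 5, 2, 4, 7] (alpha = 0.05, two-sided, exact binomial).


Step 1: Discard zero differences. Original n = 12; n_eff = number of nonzero differences = 12.
Nonzero differences (with sign): +8, +2, +5, +9, +2, +4, +1, +8, +5, +2, +4, +7
Step 2: Count signs: positive = 12, negative = 0.
Step 3: Under H0: P(positive) = 0.5, so the number of positives S ~ Bin(12, 0.5).
Step 4: Two-sided exact p-value = sum of Bin(12,0.5) probabilities at or below the observed probability = 0.000488.
Step 5: alpha = 0.05. reject H0.

n_eff = 12, pos = 12, neg = 0, p = 0.000488, reject H0.


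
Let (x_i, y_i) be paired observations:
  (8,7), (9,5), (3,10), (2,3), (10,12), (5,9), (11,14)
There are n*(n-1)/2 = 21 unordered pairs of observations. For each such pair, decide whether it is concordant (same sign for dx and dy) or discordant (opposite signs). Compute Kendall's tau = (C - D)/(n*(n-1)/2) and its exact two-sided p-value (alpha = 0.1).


Step 1: Enumerate the 21 unordered pairs (i,j) with i<j and classify each by sign(x_j-x_i) * sign(y_j-y_i).
  (1,2):dx=+1,dy=-2->D; (1,3):dx=-5,dy=+3->D; (1,4):dx=-6,dy=-4->C; (1,5):dx=+2,dy=+5->C
  (1,6):dx=-3,dy=+2->D; (1,7):dx=+3,dy=+7->C; (2,3):dx=-6,dy=+5->D; (2,4):dx=-7,dy=-2->C
  (2,5):dx=+1,dy=+7->C; (2,6):dx=-4,dy=+4->D; (2,7):dx=+2,dy=+9->C; (3,4):dx=-1,dy=-7->C
  (3,5):dx=+7,dy=+2->C; (3,6):dx=+2,dy=-1->D; (3,7):dx=+8,dy=+4->C; (4,5):dx=+8,dy=+9->C
  (4,6):dx=+3,dy=+6->C; (4,7):dx=+9,dy=+11->C; (5,6):dx=-5,dy=-3->C; (5,7):dx=+1,dy=+2->C
  (6,7):dx=+6,dy=+5->C
Step 2: C = 15, D = 6, total pairs = 21.
Step 3: tau = (C - D)/(n(n-1)/2) = (15 - 6)/21 = 0.428571.
Step 4: Exact two-sided p-value (enumerate n! = 5040 permutations of y under H0): p = 0.238889.
Step 5: alpha = 0.1. fail to reject H0.

tau_b = 0.4286 (C=15, D=6), p = 0.238889, fail to reject H0.
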